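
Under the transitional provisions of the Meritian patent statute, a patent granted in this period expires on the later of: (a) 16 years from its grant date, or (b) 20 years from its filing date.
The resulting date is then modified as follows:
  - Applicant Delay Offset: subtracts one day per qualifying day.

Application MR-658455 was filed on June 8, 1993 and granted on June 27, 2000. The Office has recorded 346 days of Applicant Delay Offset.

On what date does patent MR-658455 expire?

(a) grant + 16 years → 27 June 2016.
(b) filing + 20 years → 8 June 2013.
Later of the two: 27 June 2016.
Applicant Delay Offset: −346 days → 17 July 2015.

2015-07-17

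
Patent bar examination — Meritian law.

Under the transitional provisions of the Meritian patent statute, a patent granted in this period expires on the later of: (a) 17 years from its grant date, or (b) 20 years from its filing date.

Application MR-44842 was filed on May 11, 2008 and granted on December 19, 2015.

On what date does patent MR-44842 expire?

2032-12-19

(a) grant + 17 years → 19 December 2032.
(b) filing + 20 years → 11 May 2028.
Later of the two: 19 December 2032.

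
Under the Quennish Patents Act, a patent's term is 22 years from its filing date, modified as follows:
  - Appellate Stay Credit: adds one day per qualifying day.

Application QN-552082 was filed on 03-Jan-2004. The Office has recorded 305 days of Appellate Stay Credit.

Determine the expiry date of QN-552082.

2026-11-04

Base term: filing date + 22 years → 3 January 2026.
Appellate Stay Credit: +305 days → 4 November 2026.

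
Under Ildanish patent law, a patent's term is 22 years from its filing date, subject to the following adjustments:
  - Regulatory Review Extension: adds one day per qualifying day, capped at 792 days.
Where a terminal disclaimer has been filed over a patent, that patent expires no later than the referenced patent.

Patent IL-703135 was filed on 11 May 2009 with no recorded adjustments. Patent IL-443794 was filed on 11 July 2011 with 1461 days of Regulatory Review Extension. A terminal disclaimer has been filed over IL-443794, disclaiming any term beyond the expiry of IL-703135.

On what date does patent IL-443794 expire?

2031-05-11

Natural term of IL-443794:
  Base: filing + 22 years → 11 July 2033.
  Regulatory Review Extension: 1461 days claimed exceeds the 792-day cap, so +792 days → 11 September 2035.
Expiry of referenced patent IL-703135:
  Base: filing + 22 years → 11 May 2031.
Terminal disclaimer: IL-443794 expires on the earlier of 11 September 2035 and 11 May 2031.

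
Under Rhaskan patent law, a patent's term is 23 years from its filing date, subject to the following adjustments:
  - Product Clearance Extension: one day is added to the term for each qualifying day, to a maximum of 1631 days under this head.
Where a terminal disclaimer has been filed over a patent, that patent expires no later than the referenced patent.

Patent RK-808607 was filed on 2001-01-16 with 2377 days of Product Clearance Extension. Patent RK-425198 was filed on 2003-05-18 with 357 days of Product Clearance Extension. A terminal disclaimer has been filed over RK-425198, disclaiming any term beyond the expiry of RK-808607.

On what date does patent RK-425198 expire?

2027-05-10

Natural term of RK-425198:
  Base: filing + 23 years → 18 May 2026.
  Product Clearance Extension: 357 days (within the 1631-day cap) → +357 days → 10 May 2027.
Expiry of referenced patent RK-808607:
  Base: filing + 23 years → 16 January 2024.
  Product Clearance Extension: 2377 days claimed exceeds the 1631-day cap, so +1631 days → 4 July 2028.
Terminal disclaimer: RK-425198 expires on the earlier of 10 May 2027 and 4 July 2028.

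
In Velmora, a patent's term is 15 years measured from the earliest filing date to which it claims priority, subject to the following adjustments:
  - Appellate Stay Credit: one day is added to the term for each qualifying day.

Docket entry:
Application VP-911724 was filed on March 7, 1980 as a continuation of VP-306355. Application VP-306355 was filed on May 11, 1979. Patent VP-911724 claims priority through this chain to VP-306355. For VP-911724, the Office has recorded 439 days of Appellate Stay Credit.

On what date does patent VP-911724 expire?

July 24, 1995

Earliest priority filing: 11 May 1979.
Base term: 11 May 1979 + 15 years → 11 May 1994.
Appellate Stay Credit: +439 days → 24 July 1995.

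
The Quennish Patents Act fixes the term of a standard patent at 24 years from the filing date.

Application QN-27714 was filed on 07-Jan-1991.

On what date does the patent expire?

Filing date + 24 years → 7 January 2015.

2015-01-07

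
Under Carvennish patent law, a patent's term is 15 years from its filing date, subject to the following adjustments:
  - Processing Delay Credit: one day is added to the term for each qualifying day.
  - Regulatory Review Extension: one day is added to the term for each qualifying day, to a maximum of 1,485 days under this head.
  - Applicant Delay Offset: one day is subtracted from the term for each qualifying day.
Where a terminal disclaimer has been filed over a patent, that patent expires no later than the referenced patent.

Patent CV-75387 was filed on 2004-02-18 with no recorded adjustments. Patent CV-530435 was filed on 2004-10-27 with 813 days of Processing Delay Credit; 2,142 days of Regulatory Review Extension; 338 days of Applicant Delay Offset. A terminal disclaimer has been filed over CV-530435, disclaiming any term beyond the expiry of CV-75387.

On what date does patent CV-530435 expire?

Natural term of CV-530435:
  Base: filing + 15 years → 27 October 2019.
  Processing Delay Credit: +813 days → 17 January 2022.
  Regulatory Review Extension: 2142 days claimed exceeds the 1485-day cap, so +1485 days → 10 February 2026.
  Applicant Delay Offset: −338 days → 9 March 2025.
Expiry of referenced patent CV-75387:
  Base: filing + 15 years → 18 February 2019.
Terminal disclaimer: CV-530435 expires on the earlier of 9 March 2025 and 18 February 2019.

2019-02-18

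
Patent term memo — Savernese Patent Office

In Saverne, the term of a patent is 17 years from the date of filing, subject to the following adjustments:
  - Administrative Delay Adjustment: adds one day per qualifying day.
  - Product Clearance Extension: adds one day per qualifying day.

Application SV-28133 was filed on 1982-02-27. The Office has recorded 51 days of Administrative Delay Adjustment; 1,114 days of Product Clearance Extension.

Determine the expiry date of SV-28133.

2002-05-07

Base term: filing date + 17 years → 27 February 1999.
Administrative Delay Adjustment: +51 days → 19 April 1999.
Product Clearance Extension: +1114 days → 7 May 2002.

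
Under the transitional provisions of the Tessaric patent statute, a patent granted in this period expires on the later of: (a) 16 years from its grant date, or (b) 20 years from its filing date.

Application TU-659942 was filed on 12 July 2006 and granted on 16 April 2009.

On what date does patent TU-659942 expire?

(a) grant + 16 years → 16 April 2025.
(b) filing + 20 years → 12 July 2026.
Later of the two: 12 July 2026.

July 12, 2026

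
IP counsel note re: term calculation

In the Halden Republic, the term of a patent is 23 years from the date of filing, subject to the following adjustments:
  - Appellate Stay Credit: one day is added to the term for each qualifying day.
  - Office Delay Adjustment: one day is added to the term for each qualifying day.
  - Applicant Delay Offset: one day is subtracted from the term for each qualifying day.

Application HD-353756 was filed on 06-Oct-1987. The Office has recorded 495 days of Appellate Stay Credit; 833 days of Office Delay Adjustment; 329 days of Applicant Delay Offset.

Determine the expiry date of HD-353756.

2013-07-01

Base term: filing date + 23 years → 6 October 2010.
Appellate Stay Credit: +495 days → 13 February 2012.
Office Delay Adjustment: +833 days → 26 May 2014.
Applicant Delay Offset: −329 days → 1 July 2013.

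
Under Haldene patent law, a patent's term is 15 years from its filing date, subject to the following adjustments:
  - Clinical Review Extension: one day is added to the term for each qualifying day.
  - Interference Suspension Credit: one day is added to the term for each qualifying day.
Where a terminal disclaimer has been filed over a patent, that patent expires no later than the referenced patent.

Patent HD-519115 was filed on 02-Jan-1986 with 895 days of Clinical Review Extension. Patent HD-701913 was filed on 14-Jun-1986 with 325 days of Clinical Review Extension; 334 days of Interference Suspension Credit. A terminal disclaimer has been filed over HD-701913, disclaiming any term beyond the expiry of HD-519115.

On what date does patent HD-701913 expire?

Natural term of HD-701913:
  Base: filing + 15 years → 14 June 2001.
  Clinical Review Extension: +325 days → 5 May 2002.
  Interference Suspension Credit: +334 days → 4 April 2003.
Expiry of referenced patent HD-519115:
  Base: filing + 15 years → 2 January 2001.
  Clinical Review Extension: +895 days → 16 June 2003.
Terminal disclaimer: HD-701913 expires on the earlier of 4 April 2003 and 16 June 2003.

2003-04-04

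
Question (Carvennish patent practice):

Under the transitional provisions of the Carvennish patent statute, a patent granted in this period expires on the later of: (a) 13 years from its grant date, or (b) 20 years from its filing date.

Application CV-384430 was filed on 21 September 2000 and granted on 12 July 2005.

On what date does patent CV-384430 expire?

(a) grant + 13 years → 12 July 2018.
(b) filing + 20 years → 21 September 2020.
Later of the two: 21 September 2020.

2020-09-21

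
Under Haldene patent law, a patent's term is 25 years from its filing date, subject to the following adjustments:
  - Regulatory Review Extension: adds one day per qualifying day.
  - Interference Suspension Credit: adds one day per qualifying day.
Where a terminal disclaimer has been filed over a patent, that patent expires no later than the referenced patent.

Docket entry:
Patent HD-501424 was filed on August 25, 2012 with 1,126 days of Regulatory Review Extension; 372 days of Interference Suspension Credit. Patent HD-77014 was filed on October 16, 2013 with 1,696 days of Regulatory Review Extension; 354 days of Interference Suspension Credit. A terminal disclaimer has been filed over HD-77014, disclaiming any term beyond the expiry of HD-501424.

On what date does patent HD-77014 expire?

October 1, 2041

Natural term of HD-77014:
  Base: filing + 25 years → 16 October 2038.
  Regulatory Review Extension: +1696 days → 8 June 2043.
  Interference Suspension Credit: +354 days → 27 May 2044.
Expiry of referenced patent HD-501424:
  Base: filing + 25 years → 25 August 2037.
  Regulatory Review Extension: +1126 days → 24 September 2040.
  Interference Suspension Credit: +372 days → 1 October 2041.
Terminal disclaimer: HD-77014 expires on the earlier of 27 May 2044 and 1 October 2041.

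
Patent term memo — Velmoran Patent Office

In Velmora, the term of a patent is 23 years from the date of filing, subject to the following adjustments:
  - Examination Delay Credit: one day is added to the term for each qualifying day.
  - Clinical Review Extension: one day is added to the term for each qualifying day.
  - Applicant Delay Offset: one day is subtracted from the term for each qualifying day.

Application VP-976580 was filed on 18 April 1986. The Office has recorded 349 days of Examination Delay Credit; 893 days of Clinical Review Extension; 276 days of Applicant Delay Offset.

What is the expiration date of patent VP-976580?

Base term: filing date + 23 years → 18 April 2009.
Examination Delay Credit: +349 days → 2 April 2010.
Clinical Review Extension: +893 days → 11 September 2012.
Applicant Delay Offset: −276 days → 10 December 2011.

December 10, 2011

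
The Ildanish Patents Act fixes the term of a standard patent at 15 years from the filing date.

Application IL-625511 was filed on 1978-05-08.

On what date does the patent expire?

Filing date + 15 years → 8 May 1993.

May 8, 1993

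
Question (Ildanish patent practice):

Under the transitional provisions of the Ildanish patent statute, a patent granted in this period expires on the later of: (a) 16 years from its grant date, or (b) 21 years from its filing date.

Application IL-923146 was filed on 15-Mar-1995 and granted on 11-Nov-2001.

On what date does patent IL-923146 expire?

November 11, 2017

(a) grant + 16 years → 11 November 2017.
(b) filing + 21 years → 15 March 2016.
Later of the two: 11 November 2017.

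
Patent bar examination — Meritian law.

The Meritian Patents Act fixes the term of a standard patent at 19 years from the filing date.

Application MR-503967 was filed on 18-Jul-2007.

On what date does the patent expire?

Filing date + 19 years → 18 July 2026.

July 18, 2026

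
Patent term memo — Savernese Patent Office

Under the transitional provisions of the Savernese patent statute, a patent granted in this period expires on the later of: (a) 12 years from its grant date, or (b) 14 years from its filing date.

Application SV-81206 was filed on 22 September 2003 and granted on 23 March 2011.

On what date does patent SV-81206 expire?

March 23, 2023

(a) grant + 12 years → 23 March 2023.
(b) filing + 14 years → 22 September 2017.
Later of the two: 23 March 2023.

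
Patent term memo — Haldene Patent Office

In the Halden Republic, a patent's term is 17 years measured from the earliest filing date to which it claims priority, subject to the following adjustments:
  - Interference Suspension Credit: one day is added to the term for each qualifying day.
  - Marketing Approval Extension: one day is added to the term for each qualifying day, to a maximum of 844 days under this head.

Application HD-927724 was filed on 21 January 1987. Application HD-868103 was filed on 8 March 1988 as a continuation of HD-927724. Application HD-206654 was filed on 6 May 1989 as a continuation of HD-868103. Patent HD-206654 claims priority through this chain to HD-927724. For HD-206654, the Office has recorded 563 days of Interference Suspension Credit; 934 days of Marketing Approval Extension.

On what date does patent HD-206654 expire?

Earliest priority filing: 21 January 1987.
Base term: 21 January 1987 + 17 years → 21 January 2004.
Interference Suspension Credit: +563 days → 6 August 2005.
Marketing Approval Extension: 934 days claimed exceeds the 844-day cap, so +844 days → 28 November 2007.

2007-11-28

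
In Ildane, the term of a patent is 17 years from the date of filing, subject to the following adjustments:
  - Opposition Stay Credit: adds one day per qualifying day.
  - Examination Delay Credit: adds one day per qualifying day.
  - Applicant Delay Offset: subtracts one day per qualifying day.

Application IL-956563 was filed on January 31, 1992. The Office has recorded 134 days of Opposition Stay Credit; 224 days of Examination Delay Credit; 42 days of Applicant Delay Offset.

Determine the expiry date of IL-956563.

2009-12-13

Base term: filing date + 17 years → 31 January 2009.
Opposition Stay Credit: +134 days → 14 June 2009.
Examination Delay Credit: +224 days → 24 January 2010.
Applicant Delay Offset: −42 days → 13 December 2009.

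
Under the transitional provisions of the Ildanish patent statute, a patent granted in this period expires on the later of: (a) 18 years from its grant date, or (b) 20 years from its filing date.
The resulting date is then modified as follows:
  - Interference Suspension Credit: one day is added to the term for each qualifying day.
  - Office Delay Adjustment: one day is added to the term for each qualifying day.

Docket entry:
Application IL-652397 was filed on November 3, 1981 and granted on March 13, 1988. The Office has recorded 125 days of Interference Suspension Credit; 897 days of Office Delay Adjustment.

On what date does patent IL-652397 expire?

(a) grant + 18 years → 13 March 2006.
(b) filing + 20 years → 3 November 2001.
Later of the two: 13 March 2006.
Interference Suspension Credit: +125 days → 16 July 2006.
Office Delay Adjustment: +897 days → 29 December 2008.

2008-12-29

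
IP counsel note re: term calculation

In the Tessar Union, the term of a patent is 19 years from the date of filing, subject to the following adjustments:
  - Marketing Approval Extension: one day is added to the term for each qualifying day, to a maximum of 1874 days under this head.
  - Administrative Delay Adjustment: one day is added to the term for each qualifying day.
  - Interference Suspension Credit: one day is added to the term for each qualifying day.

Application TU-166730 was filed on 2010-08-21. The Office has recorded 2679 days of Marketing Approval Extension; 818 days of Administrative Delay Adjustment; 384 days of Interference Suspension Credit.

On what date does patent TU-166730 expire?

Base term: filing date + 19 years → 21 August 2029.
Marketing Approval Extension: 2679 days claimed exceeds the 1874-day cap, so +1874 days → 8 October 2034.
Administrative Delay Adjustment: +818 days → 3 January 2037.
Interference Suspension Credit: +384 days → 22 January 2038.

2038-01-22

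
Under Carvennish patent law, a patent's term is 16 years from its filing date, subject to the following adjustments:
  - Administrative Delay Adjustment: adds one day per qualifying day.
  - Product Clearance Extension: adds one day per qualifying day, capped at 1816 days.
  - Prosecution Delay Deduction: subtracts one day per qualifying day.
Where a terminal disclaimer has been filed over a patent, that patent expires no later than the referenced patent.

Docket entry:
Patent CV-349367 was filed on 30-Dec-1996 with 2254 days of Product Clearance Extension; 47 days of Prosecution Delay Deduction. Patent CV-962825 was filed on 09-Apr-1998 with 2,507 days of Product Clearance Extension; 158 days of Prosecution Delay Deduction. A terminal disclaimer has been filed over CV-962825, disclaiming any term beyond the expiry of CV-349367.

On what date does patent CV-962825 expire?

Natural term of CV-962825:
  Base: filing + 16 years → 9 April 2014.
  Product Clearance Extension: 2507 days claimed exceeds the 1816-day cap, so +1816 days → 30 March 2019.
  Prosecution Delay Deduction: −158 days → 23 October 2018.
Expiry of referenced patent CV-349367:
  Base: filing + 16 years → 30 December 2012.
  Product Clearance Extension: 2254 days claimed exceeds the 1816-day cap, so +1816 days → 20 December 2017.
  Prosecution Delay Deduction: −47 days → 3 November 2017.
Terminal disclaimer: CV-962825 expires on the earlier of 23 October 2018 and 3 November 2017.

November 3, 2017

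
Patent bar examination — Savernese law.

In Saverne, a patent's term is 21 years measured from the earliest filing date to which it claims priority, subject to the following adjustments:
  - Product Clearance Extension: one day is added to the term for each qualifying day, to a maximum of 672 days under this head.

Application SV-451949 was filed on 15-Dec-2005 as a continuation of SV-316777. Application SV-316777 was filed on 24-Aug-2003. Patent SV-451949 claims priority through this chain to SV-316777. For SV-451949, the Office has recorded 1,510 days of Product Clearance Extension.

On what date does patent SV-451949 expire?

2026-06-27

Earliest priority filing: 24 August 2003.
Base term: 24 August 2003 + 21 years → 24 August 2024.
Product Clearance Extension: 1510 days claimed exceeds the 672-day cap, so +672 days → 27 June 2026.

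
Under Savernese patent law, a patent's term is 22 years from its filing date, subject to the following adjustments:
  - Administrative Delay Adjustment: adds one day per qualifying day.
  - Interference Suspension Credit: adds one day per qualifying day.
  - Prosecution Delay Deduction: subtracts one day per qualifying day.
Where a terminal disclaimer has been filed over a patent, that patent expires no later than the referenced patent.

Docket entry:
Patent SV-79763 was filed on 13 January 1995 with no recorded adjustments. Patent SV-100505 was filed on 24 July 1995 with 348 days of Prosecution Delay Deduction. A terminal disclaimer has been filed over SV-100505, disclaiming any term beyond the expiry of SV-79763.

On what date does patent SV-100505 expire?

Natural term of SV-100505:
  Base: filing + 22 years → 24 July 2017.
  Prosecution Delay Deduction: −348 days → 10 August 2016.
Expiry of referenced patent SV-79763:
  Base: filing + 22 years → 13 January 2017.
Terminal disclaimer: SV-100505 expires on the earlier of 10 August 2016 and 13 January 2017.

2016-08-10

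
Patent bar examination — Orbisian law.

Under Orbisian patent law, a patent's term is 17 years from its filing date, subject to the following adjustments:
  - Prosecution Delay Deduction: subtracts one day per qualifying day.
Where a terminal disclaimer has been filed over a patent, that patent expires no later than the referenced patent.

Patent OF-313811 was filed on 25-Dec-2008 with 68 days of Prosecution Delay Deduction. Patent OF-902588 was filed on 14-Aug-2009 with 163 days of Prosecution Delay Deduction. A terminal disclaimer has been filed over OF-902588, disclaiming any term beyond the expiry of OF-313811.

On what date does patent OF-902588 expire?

October 18, 2025

Natural term of OF-902588:
  Base: filing + 17 years → 14 August 2026.
  Prosecution Delay Deduction: −163 days → 4 March 2026.
Expiry of referenced patent OF-313811:
  Base: filing + 17 years → 25 December 2025.
  Prosecution Delay Deduction: −68 days → 18 October 2025.
Terminal disclaimer: OF-902588 expires on the earlier of 4 March 2026 and 18 October 2025.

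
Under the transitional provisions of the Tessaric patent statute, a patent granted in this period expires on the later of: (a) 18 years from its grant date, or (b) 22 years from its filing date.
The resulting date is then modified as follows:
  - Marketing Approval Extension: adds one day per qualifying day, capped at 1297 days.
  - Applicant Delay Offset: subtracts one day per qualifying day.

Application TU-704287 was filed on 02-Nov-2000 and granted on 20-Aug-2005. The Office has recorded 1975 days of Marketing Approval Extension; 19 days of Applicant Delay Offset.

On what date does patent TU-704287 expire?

(a) grant + 18 years → 20 August 2023.
(b) filing + 22 years → 2 November 2022.
Later of the two: 20 August 2023.
Marketing Approval Extension: 1975 days claimed exceeds the 1297-day cap, so +1297 days → 9 March 2027.
Applicant Delay Offset: −19 days → 18 February 2027.

February 18, 2027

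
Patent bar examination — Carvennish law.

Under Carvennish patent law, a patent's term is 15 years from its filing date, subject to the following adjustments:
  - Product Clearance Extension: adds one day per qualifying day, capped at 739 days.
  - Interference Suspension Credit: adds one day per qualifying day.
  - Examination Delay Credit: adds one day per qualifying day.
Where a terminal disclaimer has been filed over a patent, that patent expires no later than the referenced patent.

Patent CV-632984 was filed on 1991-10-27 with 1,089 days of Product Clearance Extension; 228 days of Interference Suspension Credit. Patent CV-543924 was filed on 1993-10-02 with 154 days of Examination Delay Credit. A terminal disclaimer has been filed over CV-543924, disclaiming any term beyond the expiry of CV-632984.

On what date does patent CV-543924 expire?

2009-03-05

Natural term of CV-543924:
  Base: filing + 15 years → 2 October 2008.
  Examination Delay Credit: +154 days → 5 March 2009.
Expiry of referenced patent CV-632984:
  Base: filing + 15 years → 27 October 2006.
  Product Clearance Extension: 1089 days claimed exceeds the 739-day cap, so +739 days → 4 November 2008.
  Interference Suspension Credit: +228 days → 20 June 2009.
Terminal disclaimer: CV-543924 expires on the earlier of 5 March 2009 and 20 June 2009.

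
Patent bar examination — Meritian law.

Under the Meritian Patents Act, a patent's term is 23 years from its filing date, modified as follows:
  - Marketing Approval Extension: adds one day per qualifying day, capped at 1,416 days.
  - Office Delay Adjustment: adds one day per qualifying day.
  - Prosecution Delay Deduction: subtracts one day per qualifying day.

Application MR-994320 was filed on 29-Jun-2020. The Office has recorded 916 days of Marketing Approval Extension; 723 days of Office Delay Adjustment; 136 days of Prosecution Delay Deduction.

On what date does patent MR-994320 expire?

Base term: filing date + 23 years → 29 June 2043.
Marketing Approval Extension: 916 days (within the 1416-day cap) → +916 days → 31 December 2045.
Office Delay Adjustment: +723 days → 24 December 2047.
Prosecution Delay Deduction: −136 days → 10 August 2047.

August 10, 2047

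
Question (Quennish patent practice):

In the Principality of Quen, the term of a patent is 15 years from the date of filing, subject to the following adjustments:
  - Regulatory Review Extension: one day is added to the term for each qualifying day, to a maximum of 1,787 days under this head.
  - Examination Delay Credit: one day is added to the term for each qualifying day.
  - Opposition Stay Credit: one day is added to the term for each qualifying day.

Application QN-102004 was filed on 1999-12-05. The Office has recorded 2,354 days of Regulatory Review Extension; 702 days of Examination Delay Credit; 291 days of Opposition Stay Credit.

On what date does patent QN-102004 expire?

July 16, 2022

Base term: filing date + 15 years → 5 December 2014.
Regulatory Review Extension: 2354 days claimed exceeds the 1787-day cap, so +1787 days → 27 October 2019.
Examination Delay Credit: +702 days → 28 September 2021.
Opposition Stay Credit: +291 days → 16 July 2022.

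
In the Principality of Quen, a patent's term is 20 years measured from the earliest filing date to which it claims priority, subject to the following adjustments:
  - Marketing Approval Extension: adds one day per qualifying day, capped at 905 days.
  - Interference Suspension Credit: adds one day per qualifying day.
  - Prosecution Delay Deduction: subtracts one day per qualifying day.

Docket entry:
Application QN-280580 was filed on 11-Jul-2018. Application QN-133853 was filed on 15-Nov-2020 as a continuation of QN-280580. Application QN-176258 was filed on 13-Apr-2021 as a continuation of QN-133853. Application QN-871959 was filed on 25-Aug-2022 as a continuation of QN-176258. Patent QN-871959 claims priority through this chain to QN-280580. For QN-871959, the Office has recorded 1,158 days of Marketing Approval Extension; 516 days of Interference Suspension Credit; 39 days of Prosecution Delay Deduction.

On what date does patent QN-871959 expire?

Earliest priority filing: 11 July 2018.
Base term: 11 July 2018 + 20 years → 11 July 2038.
Marketing Approval Extension: 1158 days claimed exceeds the 905-day cap, so +905 days → 1 January 2041.
Interference Suspension Credit: +516 days → 1 June 2042.
Prosecution Delay Deduction: −39 days → 23 April 2042.

2042-04-23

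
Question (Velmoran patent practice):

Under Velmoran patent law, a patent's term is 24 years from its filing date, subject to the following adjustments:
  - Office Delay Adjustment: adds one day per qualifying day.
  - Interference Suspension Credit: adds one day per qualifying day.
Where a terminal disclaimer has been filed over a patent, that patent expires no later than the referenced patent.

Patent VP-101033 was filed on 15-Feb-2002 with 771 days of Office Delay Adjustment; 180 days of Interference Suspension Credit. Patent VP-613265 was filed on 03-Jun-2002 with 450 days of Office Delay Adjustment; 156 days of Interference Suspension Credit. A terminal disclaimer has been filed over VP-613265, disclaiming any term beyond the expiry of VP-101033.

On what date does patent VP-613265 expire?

2028-01-30

Natural term of VP-613265:
  Base: filing + 24 years → 3 June 2026.
  Office Delay Adjustment: +450 days → 27 August 2027.
  Interference Suspension Credit: +156 days → 30 January 2028.
Expiry of referenced patent VP-101033:
  Base: filing + 24 years → 15 February 2026.
  Office Delay Adjustment: +771 days → 27 March 2028.
  Interference Suspension Credit: +180 days → 23 September 2028.
Terminal disclaimer: VP-613265 expires on the earlier of 30 January 2028 and 23 September 2028.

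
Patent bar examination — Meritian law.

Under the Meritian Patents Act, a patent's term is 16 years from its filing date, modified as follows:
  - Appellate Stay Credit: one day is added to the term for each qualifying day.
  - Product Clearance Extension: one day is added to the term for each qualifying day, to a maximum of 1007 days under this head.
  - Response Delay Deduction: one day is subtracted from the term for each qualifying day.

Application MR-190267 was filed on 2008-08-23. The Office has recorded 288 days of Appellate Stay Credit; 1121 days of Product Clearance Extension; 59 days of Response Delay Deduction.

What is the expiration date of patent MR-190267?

Base term: filing date + 16 years → 23 August 2024.
Appellate Stay Credit: +288 days → 7 June 2025.
Product Clearance Extension: 1121 days claimed exceeds the 1007-day cap, so +1007 days → 10 March 2028.
Response Delay Deduction: −59 days → 11 January 2028.

January 11, 2028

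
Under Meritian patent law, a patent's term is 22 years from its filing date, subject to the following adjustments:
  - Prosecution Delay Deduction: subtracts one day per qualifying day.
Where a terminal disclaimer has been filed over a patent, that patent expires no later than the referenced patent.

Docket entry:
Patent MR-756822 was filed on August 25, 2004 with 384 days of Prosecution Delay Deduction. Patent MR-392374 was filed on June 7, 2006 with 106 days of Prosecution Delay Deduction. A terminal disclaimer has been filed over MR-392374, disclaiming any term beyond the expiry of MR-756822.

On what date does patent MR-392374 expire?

2025-08-06

Natural term of MR-392374:
  Base: filing + 22 years → 7 June 2028.
  Prosecution Delay Deduction: −106 days → 22 February 2028.
Expiry of referenced patent MR-756822:
  Base: filing + 22 years → 25 August 2026.
  Prosecution Delay Deduction: −384 days → 6 August 2025.
Terminal disclaimer: MR-392374 expires on the earlier of 22 February 2028 and 6 August 2025.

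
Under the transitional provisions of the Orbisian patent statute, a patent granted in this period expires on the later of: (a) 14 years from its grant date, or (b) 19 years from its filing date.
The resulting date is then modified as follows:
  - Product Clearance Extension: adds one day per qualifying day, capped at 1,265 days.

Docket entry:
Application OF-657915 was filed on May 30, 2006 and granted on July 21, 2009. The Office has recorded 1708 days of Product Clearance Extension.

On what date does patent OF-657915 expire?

November 15, 2028

(a) grant + 14 years → 21 July 2023.
(b) filing + 19 years → 30 May 2025.
Later of the two: 30 May 2025.
Product Clearance Extension: 1708 days claimed exceeds the 1265-day cap, so +1265 days → 15 November 2028.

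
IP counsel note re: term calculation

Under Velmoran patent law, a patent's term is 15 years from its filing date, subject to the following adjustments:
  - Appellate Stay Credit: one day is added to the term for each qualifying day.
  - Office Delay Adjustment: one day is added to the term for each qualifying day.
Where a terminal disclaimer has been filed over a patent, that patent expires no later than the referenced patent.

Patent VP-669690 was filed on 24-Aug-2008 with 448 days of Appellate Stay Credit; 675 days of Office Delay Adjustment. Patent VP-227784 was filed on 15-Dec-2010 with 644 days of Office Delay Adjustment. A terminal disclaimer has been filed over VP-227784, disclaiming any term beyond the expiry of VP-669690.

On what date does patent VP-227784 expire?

2026-09-20

Natural term of VP-227784:
  Base: filing + 15 years → 15 December 2025.
  Office Delay Adjustment: +644 days → 20 September 2027.
Expiry of referenced patent VP-669690:
  Base: filing + 15 years → 24 August 2023.
  Appellate Stay Credit: +448 days → 14 November 2024.
  Office Delay Adjustment: +675 days → 20 September 2026.
Terminal disclaimer: VP-227784 expires on the earlier of 20 September 2027 and 20 September 2026.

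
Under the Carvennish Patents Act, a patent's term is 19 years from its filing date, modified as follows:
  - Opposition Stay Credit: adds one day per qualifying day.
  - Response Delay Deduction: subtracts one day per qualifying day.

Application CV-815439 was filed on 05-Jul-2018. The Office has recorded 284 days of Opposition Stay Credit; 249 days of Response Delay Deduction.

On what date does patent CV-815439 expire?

Base term: filing date + 19 years → 5 July 2037.
Opposition Stay Credit: +284 days → 15 April 2038.
Response Delay Deduction: −249 days → 9 August 2037.

2037-08-09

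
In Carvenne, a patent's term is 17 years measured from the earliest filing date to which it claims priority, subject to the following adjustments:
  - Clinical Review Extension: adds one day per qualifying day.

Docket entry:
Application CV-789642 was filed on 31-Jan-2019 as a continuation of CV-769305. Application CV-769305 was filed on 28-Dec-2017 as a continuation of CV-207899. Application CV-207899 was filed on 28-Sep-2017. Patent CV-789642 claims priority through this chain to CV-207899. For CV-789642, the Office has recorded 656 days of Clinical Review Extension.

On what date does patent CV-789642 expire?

July 15, 2036

Earliest priority filing: 28 September 2017.
Base term: 28 September 2017 + 17 years → 28 September 2034.
Clinical Review Extension: +656 days → 15 July 2036.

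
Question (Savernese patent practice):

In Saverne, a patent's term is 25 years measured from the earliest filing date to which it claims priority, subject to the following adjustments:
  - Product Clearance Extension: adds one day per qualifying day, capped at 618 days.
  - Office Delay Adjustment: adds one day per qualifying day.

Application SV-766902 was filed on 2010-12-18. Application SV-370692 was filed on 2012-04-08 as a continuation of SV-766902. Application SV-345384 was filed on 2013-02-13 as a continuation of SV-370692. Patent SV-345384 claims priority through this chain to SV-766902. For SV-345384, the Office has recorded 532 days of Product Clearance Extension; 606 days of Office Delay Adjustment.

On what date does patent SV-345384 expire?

January 29, 2039

Earliest priority filing: 18 December 2010.
Base term: 18 December 2010 + 25 years → 18 December 2035.
Product Clearance Extension: 532 days (within the 618-day cap) → +532 days → 2 June 2037.
Office Delay Adjustment: +606 days → 29 January 2039.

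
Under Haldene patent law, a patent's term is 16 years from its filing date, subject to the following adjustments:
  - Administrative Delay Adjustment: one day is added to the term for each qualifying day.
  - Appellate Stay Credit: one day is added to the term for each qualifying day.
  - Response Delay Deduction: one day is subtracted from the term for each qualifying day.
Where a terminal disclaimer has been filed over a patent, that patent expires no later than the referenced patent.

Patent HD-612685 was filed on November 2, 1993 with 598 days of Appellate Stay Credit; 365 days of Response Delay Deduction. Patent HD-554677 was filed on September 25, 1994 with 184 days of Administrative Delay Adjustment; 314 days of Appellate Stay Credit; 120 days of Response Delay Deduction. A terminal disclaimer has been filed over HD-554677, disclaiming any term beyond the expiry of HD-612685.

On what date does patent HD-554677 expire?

June 23, 2010

Natural term of HD-554677:
  Base: filing + 16 years → 25 September 2010.
  Administrative Delay Adjustment: +184 days → 28 March 2011.
  Appellate Stay Credit: +314 days → 5 February 2012.
  Response Delay Deduction: −120 days → 8 October 2011.
Expiry of referenced patent HD-612685:
  Base: filing + 16 years → 2 November 2009.
  Appellate Stay Credit: +598 days → 23 June 2011.
  Response Delay Deduction: −365 days → 23 June 2010.
Terminal disclaimer: HD-554677 expires on the earlier of 8 October 2011 and 23 June 2010.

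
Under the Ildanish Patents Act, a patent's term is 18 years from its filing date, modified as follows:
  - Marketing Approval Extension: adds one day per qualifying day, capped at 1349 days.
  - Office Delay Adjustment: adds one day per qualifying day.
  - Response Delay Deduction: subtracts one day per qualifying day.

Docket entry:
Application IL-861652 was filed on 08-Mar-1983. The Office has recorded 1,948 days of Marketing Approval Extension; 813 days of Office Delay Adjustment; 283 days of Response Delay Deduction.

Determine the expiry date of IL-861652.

Base term: filing date + 18 years → 8 March 2001.
Marketing Approval Extension: 1948 days claimed exceeds the 1349-day cap, so +1349 days → 16 November 2004.
Office Delay Adjustment: +813 days → 7 February 2007.
Response Delay Deduction: −283 days → 30 April 2006.

2006-04-30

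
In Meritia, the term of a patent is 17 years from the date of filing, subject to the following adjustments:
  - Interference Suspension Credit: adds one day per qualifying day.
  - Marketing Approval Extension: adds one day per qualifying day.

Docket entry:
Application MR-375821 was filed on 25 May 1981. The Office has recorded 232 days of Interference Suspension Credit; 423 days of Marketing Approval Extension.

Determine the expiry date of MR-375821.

2000-03-10

Base term: filing date + 17 years → 25 May 1998.
Interference Suspension Credit: +232 days → 12 January 1999.
Marketing Approval Extension: +423 days → 10 March 2000.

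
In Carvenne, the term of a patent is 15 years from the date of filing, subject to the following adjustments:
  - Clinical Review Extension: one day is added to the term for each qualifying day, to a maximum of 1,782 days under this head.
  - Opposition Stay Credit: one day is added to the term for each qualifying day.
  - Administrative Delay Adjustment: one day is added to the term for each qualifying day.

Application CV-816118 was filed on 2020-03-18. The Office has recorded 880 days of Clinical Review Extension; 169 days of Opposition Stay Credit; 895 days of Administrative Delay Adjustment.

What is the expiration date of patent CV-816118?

Base term: filing date + 15 years → 18 March 2035.
Clinical Review Extension: 880 days (within the 1782-day cap) → +880 days → 14 August 2037.
Opposition Stay Credit: +169 days → 30 January 2038.
Administrative Delay Adjustment: +895 days → 13 July 2040.

July 13, 2040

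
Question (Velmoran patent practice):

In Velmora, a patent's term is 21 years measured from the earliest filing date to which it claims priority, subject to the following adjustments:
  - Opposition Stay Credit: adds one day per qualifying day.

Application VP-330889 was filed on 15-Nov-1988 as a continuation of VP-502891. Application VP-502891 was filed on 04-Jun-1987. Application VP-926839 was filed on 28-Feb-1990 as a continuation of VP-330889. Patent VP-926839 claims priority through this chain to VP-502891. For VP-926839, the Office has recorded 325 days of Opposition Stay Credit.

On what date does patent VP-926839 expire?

Earliest priority filing: 4 June 1987.
Base term: 4 June 1987 + 21 years → 4 June 2008.
Opposition Stay Credit: +325 days → 25 April 2009.

April 25, 2009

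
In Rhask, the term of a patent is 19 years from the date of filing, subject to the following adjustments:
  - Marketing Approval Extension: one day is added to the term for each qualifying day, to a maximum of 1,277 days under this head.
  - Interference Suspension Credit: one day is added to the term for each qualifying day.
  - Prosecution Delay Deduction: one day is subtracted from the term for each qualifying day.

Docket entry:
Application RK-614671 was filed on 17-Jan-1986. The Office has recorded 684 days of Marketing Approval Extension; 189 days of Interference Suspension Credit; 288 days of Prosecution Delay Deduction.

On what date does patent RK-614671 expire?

August 25, 2006

Base term: filing date + 19 years → 17 January 2005.
Marketing Approval Extension: 684 days (within the 1277-day cap) → +684 days → 2 December 2006.
Interference Suspension Credit: +189 days → 9 June 2007.
Prosecution Delay Deduction: −288 days → 25 August 2006.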